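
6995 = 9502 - 2507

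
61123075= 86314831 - 25191756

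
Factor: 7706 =2^1 * 3853^1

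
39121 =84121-45000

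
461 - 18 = 443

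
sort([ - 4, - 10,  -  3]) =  [ - 10, - 4 , - 3]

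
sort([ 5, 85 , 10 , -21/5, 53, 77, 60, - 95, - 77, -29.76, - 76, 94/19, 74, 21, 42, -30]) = [-95,  -  77, - 76, - 30, - 29.76,  -  21/5,94/19, 5 , 10,21,42,  53, 60,74, 77, 85]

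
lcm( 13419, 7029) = 147609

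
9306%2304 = 90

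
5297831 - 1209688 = 4088143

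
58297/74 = 787  +  59/74 = 787.80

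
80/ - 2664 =-1 + 323/333 = - 0.03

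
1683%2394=1683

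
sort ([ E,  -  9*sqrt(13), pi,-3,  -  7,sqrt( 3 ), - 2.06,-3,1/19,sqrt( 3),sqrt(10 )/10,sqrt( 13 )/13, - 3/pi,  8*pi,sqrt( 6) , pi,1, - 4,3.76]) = [-9*sqrt(13),-7,-4, - 3, - 3, - 2.06, - 3/pi, 1/19,sqrt(13 ) /13,sqrt ( 10 ) /10 , 1,sqrt( 3),sqrt( 3), sqrt( 6),E, pi,pi,3.76, 8*pi] 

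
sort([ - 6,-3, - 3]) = [-6,-3,-3]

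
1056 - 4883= - 3827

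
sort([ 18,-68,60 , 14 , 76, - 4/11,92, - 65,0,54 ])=[ - 68, - 65, - 4/11,0, 14,18,  54,60, 76, 92]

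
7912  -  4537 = 3375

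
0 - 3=  -  3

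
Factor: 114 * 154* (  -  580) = -10182480= - 2^4*3^1*5^1 * 7^1*11^1*19^1*29^1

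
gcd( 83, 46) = 1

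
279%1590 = 279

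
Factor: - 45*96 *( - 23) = 2^5*3^3 * 5^1*23^1 = 99360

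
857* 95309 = 81679813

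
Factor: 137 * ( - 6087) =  - 3^1*137^1*2029^1 = - 833919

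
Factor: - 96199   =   - 96199^1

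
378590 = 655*578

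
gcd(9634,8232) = 2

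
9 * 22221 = 199989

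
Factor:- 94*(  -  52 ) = 2^3*13^1*47^1  =  4888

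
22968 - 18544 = 4424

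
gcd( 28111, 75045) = 1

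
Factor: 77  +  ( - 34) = 43^1 = 43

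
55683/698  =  55683/698 = 79.78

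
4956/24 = 413/2 = 206.50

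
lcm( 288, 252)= 2016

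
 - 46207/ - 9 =46207/9 =5134.11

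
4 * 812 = 3248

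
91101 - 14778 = 76323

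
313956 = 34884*9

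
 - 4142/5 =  - 4142/5 = - 828.40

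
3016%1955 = 1061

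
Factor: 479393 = 457^1 * 1049^1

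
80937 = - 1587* ( - 51 )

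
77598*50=3879900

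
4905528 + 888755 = 5794283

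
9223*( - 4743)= - 43744689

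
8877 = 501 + 8376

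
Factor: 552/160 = 69/20 = 2^(  -  2 )*  3^1*5^(- 1)*23^1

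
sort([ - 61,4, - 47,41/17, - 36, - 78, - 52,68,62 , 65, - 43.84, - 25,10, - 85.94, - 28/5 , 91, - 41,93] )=[-85.94, - 78, - 61, - 52,-47, - 43.84,-41,-36, - 25, - 28/5, 41/17, 4,10,62,65,68, 91,93]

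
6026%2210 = 1606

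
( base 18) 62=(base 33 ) 3b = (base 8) 156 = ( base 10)110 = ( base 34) 38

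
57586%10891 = 3131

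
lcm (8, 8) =8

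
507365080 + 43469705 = 550834785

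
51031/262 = 194+ 203/262  =  194.77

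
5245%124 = 37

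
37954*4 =151816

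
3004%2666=338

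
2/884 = 1/442=   0.00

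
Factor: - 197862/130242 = - 443^(-1 )*  673^1 = -  673/443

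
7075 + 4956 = 12031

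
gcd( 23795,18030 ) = 5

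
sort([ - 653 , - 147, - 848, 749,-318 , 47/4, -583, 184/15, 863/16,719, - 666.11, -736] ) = [-848 ,-736,-666.11, - 653, - 583, -318, - 147,47/4, 184/15,863/16  ,  719,749]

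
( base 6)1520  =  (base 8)630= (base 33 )cc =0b110011000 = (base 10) 408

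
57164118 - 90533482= - 33369364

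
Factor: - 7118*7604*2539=- 137424065608  =  -  2^3*1901^1*2539^1*3559^1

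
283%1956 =283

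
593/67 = 8 +57/67= 8.85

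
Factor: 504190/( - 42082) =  - 635/53 = - 5^1*53^( - 1) * 127^1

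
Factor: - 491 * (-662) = 2^1*331^1*491^1 = 325042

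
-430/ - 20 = 43/2 = 21.50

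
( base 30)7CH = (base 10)6677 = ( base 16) 1a15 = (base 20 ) gdh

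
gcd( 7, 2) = 1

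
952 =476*2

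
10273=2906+7367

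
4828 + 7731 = 12559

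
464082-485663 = -21581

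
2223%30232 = 2223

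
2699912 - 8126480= - 5426568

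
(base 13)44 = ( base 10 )56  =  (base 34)1m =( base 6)132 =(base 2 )111000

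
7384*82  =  605488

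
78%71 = 7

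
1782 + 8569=10351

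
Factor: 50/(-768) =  - 25/384 = - 2^(-7 )*3^ ( - 1 )*5^2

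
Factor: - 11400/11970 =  - 2^2*3^( - 1) *5^1 * 7^(  -  1) = - 20/21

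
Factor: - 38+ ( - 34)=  - 72   =  - 2^3 * 3^2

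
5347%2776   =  2571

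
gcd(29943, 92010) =3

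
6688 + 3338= 10026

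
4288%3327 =961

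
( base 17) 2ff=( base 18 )2b2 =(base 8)1520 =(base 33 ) PN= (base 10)848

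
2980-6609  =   - 3629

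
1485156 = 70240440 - 68755284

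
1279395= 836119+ 443276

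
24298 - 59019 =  - 34721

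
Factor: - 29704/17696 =  -  2^( - 2)*7^( - 1 )*47^1 = - 47/28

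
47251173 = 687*68779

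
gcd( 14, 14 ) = 14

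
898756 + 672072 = 1570828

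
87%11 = 10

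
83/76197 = 83/76197 = 0.00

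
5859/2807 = 2 + 35/401 = 2.09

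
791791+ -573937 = 217854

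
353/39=9 +2/39=9.05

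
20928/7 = 2989  +  5/7 = 2989.71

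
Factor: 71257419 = 3^2*101^1*277^1  *283^1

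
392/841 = 392/841 = 0.47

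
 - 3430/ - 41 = 3430/41 = 83.66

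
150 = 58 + 92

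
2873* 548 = 1574404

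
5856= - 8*( - 732 )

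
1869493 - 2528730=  - 659237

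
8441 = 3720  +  4721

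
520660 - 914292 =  - 393632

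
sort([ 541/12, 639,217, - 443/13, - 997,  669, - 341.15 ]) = [  -  997, - 341.15,-443/13, 541/12, 217, 639, 669]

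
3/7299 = 1/2433 =0.00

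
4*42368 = 169472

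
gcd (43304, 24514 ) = 2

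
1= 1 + 0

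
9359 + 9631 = 18990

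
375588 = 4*93897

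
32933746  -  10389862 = 22543884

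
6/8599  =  6/8599 = 0.00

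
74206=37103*2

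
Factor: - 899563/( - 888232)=2^( - 3 ) *7^1*111029^(- 1)*128509^1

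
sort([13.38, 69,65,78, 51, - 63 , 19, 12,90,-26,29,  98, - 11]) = [ - 63 , - 26, - 11,12 , 13.38,  19,29,51,65,69, 78, 90,98]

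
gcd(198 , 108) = 18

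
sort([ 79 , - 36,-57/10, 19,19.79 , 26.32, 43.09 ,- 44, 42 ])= [-44, - 36,-57/10, 19, 19.79,  26.32, 42,  43.09,  79 ] 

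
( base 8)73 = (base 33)1q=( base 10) 59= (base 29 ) 21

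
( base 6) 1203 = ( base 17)102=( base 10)291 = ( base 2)100100011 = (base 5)2131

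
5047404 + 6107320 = 11154724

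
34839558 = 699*49842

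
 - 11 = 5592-5603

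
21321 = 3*7107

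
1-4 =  - 3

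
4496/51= 4496/51 = 88.16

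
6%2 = 0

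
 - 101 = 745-846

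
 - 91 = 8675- 8766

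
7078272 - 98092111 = - 91013839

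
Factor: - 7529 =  - 7529^1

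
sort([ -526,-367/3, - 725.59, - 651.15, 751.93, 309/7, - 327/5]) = [ -725.59, - 651.15,- 526, - 367/3, - 327/5,309/7,751.93 ] 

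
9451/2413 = 9451/2413 = 3.92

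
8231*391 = 3218321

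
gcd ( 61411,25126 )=1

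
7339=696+6643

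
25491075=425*59979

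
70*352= 24640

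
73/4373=73/4373 = 0.02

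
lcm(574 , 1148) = 1148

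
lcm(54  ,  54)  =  54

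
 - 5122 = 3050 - 8172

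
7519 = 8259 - 740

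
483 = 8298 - 7815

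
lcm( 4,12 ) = 12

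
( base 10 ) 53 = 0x35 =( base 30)1N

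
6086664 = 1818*3348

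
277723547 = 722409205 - 444685658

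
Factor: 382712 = 2^3 * 11^1 * 4349^1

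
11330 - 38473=  -  27143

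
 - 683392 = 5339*( - 128)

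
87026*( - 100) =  - 8702600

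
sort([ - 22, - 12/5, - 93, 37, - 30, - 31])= [ - 93, - 31,-30, - 22,  -  12/5,37 ] 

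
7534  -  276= 7258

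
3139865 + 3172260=6312125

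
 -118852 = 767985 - 886837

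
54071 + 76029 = 130100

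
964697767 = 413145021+551552746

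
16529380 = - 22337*( - 740 ) 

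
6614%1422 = 926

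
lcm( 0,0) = 0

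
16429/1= 16429 = 16429.00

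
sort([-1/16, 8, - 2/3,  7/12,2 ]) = [ - 2/3,-1/16, 7/12, 2, 8]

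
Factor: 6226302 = 2^1*3^1*127^1*8171^1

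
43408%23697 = 19711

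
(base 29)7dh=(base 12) 3775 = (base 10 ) 6281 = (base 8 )14211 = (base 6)45025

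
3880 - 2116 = 1764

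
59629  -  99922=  - 40293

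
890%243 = 161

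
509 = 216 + 293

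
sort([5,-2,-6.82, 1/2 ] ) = [-6.82, - 2,1/2,5 ] 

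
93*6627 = 616311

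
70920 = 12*5910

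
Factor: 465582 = 2^1 * 3^1*  13^1 * 47^1 * 127^1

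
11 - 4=7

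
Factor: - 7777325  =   - 5^2*47^1 * 6619^1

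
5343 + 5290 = 10633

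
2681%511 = 126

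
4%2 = 0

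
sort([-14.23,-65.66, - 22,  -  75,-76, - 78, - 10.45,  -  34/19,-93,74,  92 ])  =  [  -  93, - 78,-76 , - 75, - 65.66,-22,-14.23,-10.45,-34/19 , 74,92]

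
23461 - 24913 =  - 1452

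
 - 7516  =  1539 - 9055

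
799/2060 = 799/2060 = 0.39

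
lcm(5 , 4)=20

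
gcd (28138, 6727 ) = 1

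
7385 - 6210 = 1175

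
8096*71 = 574816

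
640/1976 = 80/247 = 0.32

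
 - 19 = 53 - 72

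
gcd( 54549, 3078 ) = 171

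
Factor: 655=5^1*131^1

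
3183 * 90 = 286470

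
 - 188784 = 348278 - 537062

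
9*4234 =38106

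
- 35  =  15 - 50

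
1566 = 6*261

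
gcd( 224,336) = 112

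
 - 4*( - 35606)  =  142424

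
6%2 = 0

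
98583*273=26913159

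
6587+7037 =13624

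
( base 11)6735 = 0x22A7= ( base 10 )8871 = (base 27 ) c4f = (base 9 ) 13146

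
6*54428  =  326568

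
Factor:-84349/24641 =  - 41^(-1)* 601^( -1 )*84349^1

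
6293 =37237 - 30944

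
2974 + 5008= 7982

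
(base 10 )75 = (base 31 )2d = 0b1001011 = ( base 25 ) 30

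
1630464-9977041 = - 8346577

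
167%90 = 77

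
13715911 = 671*20441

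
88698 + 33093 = 121791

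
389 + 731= 1120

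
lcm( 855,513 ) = 2565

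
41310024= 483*85528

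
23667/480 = 7889/160 = 49.31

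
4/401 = 4/401 = 0.01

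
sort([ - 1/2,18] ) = [ - 1/2,18]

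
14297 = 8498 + 5799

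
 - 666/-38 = 17+10/19 =17.53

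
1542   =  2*771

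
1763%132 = 47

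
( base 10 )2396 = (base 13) 1124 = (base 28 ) 31G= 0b100101011100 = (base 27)37k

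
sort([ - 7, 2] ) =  [ - 7,2 ]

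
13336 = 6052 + 7284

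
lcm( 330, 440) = 1320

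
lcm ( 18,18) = 18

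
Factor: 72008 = 2^3*9001^1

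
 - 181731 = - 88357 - 93374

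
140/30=4 + 2/3 = 4.67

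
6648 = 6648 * 1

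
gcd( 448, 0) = 448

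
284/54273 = 284/54273 = 0.01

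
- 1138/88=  - 13 + 3/44 = - 12.93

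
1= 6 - 5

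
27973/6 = 27973/6 =4662.17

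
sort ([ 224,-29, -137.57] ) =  [ - 137.57,-29, 224]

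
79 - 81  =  -2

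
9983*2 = 19966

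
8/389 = 8/389=0.02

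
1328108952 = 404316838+923792114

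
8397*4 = 33588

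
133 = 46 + 87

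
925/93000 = 37/3720= 0.01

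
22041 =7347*3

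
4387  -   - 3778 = 8165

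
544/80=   34/5 = 6.80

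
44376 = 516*86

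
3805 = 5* 761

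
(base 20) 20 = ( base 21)1j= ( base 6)104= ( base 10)40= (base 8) 50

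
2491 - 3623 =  - 1132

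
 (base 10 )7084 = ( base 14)2820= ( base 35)5RE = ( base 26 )acc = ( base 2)1101110101100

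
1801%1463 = 338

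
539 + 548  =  1087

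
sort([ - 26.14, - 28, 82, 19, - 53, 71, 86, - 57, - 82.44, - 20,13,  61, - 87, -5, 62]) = [ - 87, - 82.44, - 57, - 53, - 28, - 26.14, - 20, - 5, 13,19, 61, 62, 71 , 82, 86 ] 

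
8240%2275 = 1415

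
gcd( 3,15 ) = 3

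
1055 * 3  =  3165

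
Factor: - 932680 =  - 2^3*5^1*7^1*3331^1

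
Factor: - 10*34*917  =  -2^2*5^1*7^1*17^1*131^1 = - 311780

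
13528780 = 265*51052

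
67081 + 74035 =141116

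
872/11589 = 872/11589 = 0.08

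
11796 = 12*983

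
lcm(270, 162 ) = 810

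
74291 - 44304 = 29987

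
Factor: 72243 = 3^2*23^1* 349^1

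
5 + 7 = 12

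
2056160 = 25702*80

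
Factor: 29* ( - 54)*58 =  - 2^2*3^3 *29^2 = - 90828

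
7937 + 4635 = 12572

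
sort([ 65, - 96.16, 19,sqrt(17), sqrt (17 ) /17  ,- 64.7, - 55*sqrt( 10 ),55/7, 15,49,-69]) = [ - 55*sqrt( 10 ), - 96.16, - 69,-64.7, sqrt(17)/17,sqrt(17),55/7,15, 19,49,65]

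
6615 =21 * 315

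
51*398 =20298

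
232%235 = 232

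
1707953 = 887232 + 820721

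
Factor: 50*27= 1350 =2^1*3^3*5^2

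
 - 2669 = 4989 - 7658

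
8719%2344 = 1687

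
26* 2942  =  76492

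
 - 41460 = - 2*20730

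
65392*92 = 6016064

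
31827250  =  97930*325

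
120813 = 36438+84375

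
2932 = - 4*(-733)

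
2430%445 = 205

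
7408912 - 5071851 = 2337061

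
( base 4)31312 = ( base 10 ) 886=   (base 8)1566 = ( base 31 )SI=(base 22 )1i6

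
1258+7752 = 9010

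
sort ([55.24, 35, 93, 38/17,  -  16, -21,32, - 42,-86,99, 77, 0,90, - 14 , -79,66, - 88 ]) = [ - 88, - 86, - 79  ,  -  42,-21,-16, - 14,  0, 38/17,  32,35, 55.24, 66,77, 90, 93, 99]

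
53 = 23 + 30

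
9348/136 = 68 + 25/34   =  68.74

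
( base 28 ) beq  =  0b10001101010010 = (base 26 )d9k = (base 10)9042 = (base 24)fgi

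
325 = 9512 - 9187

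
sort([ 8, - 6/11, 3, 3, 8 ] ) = [ - 6/11,3, 3, 8,  8]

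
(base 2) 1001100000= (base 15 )2A8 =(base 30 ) K8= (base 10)608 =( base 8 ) 1140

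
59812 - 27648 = 32164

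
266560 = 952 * 280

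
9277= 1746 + 7531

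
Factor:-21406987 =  - 7^1*1303^1*2347^1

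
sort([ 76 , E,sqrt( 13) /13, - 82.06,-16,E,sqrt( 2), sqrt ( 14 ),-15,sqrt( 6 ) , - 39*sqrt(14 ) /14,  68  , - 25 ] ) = [ - 82.06, - 25 , - 16, - 15, - 39*sqrt( 14) /14,sqrt( 13 )/13 , sqrt( 2), sqrt (6),E, E, sqrt( 14 ), 68,76 ] 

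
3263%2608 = 655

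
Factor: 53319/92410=2^(- 1 ) * 3^1 * 5^( - 1)*7^1*2539^1*9241^( - 1 ) 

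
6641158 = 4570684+2070474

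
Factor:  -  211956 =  - 2^2*3^1*17^1*1039^1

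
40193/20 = 2009+13/20 = 2009.65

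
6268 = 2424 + 3844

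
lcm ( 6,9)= 18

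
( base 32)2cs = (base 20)630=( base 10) 2460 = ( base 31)2HB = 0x99C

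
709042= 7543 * 94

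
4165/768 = 4165/768 =5.42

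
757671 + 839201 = 1596872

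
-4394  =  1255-5649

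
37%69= 37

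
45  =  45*1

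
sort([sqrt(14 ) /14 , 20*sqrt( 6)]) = [ sqrt(14)/14, 20*sqrt( 6)]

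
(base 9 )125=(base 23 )4C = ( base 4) 1220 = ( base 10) 104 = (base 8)150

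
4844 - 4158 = 686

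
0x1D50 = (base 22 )FB2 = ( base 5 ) 220004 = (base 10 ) 7504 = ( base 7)30610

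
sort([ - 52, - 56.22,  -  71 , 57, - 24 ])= [ - 71, - 56.22, - 52, - 24,57] 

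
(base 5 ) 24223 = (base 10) 1813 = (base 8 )3425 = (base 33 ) 1lv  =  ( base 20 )4ad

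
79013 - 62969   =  16044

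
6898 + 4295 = 11193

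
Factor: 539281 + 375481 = 2^1 * 457381^1 = 914762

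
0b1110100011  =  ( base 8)1643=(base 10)931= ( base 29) 133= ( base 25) 1c6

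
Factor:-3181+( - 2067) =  - 5248 = - 2^7*41^1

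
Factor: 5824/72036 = 1456/18009  =  2^4*3^(-3 ) * 7^1*13^1*23^ ( - 1 )*29^(  -  1) 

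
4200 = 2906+1294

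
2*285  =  570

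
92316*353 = 32587548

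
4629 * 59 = 273111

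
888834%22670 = 4704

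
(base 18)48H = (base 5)21312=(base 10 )1457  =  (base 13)881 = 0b10110110001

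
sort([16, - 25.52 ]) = [ - 25.52, 16 ] 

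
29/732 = 29/732 =0.04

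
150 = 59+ 91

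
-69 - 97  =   - 166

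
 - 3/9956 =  - 3/9956 = -0.00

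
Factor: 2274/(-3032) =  - 2^( - 2)*3^1  =  - 3/4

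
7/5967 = 7/5967=   0.00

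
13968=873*16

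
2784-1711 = 1073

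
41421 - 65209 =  - 23788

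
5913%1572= 1197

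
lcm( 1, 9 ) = 9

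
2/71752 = 1/35876 = 0.00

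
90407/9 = 10045 + 2/9  =  10045.22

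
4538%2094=350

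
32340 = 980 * 33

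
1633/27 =60+13/27 = 60.48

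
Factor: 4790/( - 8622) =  - 5/9 = - 3^( - 2)*5^1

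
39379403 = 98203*401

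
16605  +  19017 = 35622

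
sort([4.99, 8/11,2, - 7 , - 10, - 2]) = [ - 10, - 7, - 2, 8/11,2,4.99]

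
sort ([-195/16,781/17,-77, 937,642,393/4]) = [ - 77,-195/16,  781/17, 393/4 , 642 , 937]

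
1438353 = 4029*357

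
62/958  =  31/479= 0.06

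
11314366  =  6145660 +5168706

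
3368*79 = 266072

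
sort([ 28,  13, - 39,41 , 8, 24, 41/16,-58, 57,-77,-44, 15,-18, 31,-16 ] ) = [ - 77, -58, - 44,-39, - 18 , - 16,  41/16, 8,13,15,24, 28,31,41,57 ] 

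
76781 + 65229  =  142010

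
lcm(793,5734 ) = 74542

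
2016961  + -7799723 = -5782762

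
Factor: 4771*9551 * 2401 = 7^4*13^1*367^1*9551^1  =  109408338221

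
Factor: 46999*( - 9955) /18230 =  - 93575009/3646 = - 2^ ( - 1 ) * 11^1*43^1*181^1*1093^1 * 1823^ ( - 1 ) 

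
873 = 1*873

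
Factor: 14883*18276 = 2^2*3^2*11^2*41^1 * 1523^1=272001708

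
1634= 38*43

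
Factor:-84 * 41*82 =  - 2^3*3^1*7^1 * 41^2= - 282408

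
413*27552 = 11378976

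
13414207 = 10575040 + 2839167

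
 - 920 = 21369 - 22289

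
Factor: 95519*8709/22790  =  2^(  -  1 )*3^1*5^(-1 )*23^1*43^ (-1)*53^ ( - 1)*2903^1*4153^1 = 831874971/22790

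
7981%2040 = 1861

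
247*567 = 140049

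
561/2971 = 561/2971=0.19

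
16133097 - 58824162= - 42691065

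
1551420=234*6630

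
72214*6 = 433284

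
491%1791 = 491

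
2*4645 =9290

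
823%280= 263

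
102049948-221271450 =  - 119221502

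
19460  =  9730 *2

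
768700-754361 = 14339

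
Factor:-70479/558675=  - 5^( - 2) * 13^ ( - 1)*41^1 = - 41/325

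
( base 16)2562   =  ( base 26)E42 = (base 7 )36621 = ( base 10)9570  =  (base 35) 7sf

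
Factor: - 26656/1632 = -3^(-1)*7^2 = - 49/3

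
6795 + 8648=15443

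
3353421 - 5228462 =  - 1875041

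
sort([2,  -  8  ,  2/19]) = [-8,2/19, 2 ]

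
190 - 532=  - 342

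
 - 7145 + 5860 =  - 1285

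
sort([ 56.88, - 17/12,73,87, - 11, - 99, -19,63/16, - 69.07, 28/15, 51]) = [ - 99, - 69.07,-19, - 11,-17/12, 28/15,63/16, 51,  56.88,73,87]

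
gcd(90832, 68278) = 14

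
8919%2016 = 855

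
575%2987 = 575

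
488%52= 20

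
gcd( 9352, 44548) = 28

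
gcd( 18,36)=18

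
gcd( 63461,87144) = 1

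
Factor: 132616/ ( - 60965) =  - 2^3*5^( - 1 )*11^2*89^( - 1) = - 968/445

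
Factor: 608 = 2^5 * 19^1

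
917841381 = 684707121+233134260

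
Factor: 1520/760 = 2^1= 2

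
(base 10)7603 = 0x1db3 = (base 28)9jf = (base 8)16663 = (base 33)6WD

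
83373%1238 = 427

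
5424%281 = 85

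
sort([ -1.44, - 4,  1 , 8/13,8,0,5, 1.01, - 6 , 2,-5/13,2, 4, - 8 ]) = [ - 8, - 6, - 4,-1.44 , - 5/13, 0 , 8/13, 1, 1.01,2, 2, 4, 5,8 ] 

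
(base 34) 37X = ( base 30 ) 44J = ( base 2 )111010011011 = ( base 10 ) 3739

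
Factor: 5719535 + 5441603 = 11161138 = 2^1*5580569^1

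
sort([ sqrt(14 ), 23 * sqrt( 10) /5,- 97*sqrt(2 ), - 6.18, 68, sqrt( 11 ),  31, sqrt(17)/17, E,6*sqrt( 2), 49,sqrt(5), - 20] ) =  [ - 97*sqrt(2), - 20, - 6.18,sqrt(17)/17,sqrt(5 ),E , sqrt( 11 ), sqrt( 14), 6*sqrt(2 ), 23*sqrt(10)/5,31, 49, 68]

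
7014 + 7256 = 14270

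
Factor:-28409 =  - 28409^1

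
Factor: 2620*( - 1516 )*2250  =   - 2^5 * 3^2*5^4*131^1*379^1 = -8936820000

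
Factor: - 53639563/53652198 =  - 2^( - 1 )*3^ (-1) * 109^( - 1) * 3137^1* 17099^1*82037^( - 1)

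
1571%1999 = 1571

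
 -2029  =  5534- 7563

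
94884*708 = 67177872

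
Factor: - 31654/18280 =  - 15827/9140 = -2^( -2)*5^( -1 )*7^2*17^1*19^1*457^( - 1 )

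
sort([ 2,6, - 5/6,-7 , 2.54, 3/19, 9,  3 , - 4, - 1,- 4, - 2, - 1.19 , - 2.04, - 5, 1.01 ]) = [ - 7 , - 5,-4,-4, - 2.04, - 2, - 1.19, - 1, - 5/6,3/19,  1.01 , 2,2.54, 3,6,9 ]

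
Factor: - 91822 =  - 2^1*31^1*1481^1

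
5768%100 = 68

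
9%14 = 9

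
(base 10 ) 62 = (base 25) 2c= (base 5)222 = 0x3e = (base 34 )1S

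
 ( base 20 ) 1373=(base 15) 2b7d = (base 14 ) 3595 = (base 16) 247F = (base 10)9343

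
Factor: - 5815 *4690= - 27272350 = - 2^1 * 5^2*7^1*67^1*1163^1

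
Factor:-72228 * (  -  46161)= 2^2*3^3 * 13^1*23^1*223^1 * 463^1 = 3334116708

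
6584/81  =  81 + 23/81 = 81.28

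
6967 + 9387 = 16354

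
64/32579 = 64/32579 =0.00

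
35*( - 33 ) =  - 1155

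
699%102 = 87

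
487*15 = 7305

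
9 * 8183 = 73647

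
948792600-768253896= 180538704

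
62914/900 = 31457/450 = 69.90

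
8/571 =8/571  =  0.01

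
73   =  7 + 66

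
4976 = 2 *2488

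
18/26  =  9/13 = 0.69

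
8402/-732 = - 4201/366 = - 11.48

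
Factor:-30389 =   -  30389^1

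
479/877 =479/877   =  0.55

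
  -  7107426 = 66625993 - 73733419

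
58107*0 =0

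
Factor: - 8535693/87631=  - 3^1*19^1*87631^(-1)*149749^1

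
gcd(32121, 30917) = 43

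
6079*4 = 24316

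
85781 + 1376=87157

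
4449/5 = 4449/5 =889.80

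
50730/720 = 1691/24 = 70.46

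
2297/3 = 2297/3 = 765.67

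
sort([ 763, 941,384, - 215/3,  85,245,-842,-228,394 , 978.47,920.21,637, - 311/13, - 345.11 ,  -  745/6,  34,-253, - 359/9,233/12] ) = [ - 842, - 345.11 ,  -  253, - 228, - 745/6, - 215/3, - 359/9,-311/13, 233/12,34,85,  245,384, 394,637,763,  920.21,941,978.47 ]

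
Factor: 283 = 283^1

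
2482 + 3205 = 5687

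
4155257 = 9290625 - 5135368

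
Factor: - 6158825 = -5^2*23^1*10711^1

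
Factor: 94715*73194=2^1*3^1*  5^1*11^1 * 19^1*997^1*1109^1  =  6932569710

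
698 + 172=870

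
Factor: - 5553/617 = -9= - 3^2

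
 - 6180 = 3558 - 9738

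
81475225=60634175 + 20841050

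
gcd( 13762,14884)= 2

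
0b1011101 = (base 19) 4H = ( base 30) 33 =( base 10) 93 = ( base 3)10110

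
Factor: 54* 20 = 1080= 2^3*3^3*5^1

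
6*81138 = 486828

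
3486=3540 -54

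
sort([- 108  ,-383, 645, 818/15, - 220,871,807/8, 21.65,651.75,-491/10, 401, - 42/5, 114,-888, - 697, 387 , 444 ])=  [ - 888, - 697, - 383, - 220 ,  -  108, - 491/10,-42/5,21.65, 818/15, 807/8, 114,387,401,444,645,651.75 , 871]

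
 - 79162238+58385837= - 20776401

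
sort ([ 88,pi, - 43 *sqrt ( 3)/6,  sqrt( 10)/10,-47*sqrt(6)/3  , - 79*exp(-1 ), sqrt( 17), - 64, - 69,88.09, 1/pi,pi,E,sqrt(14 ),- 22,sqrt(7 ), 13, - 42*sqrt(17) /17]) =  [ - 69, - 64,- 47*sqrt( 6)/3, - 79*exp( - 1 ), - 22, - 43*sqrt(3) /6,- 42*sqrt( 17)/17,sqrt(10 )/10,1/pi  ,  sqrt( 7),E, pi, pi,sqrt ( 14),sqrt (17),13,88,88.09] 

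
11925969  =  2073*5753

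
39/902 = 39/902 = 0.04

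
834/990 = 139/165   =  0.84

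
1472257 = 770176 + 702081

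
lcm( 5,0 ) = 0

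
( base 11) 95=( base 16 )68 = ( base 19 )59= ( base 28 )3k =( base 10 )104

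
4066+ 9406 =13472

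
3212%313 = 82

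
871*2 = 1742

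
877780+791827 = 1669607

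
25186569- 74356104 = -49169535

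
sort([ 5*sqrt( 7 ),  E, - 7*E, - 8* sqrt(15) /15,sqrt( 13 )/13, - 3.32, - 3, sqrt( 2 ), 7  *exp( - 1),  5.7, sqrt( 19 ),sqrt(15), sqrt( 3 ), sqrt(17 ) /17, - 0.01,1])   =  [ - 7*E, - 3.32, - 3, - 8*sqrt( 15)/15,- 0.01, sqrt (17 ) /17, sqrt( 13)/13, 1, sqrt( 2), sqrt(3 ),7*exp ( - 1)  ,  E,sqrt( 15 ), sqrt( 19 ),  5.7, 5 *sqrt( 7)] 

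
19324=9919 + 9405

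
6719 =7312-593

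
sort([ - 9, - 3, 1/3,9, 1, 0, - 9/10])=[ - 9, - 3, - 9/10,0 , 1/3,  1,9] 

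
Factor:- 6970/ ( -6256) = 2^(-3)*5^1 *23^(- 1)*41^1= 205/184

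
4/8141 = 4/8141=0.00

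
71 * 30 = 2130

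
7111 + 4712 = 11823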